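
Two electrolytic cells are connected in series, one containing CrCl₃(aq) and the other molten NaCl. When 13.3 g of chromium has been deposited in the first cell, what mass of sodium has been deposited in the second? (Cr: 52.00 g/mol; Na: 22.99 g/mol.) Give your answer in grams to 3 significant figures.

n(Cr) = 13.3 / 52.00 = 0.2558 mol
Cr³⁺ + 3e⁻ → Cr, so n(e⁻) = 3 × 0.2558 = 0.7674 mol
The cells are in series, so the same charge (and hence the same n(e⁻) = 0.7674 mol) passes through both.
Na⁺ + e⁻ → Na, so n(Na) = 0.7674 mol
m(Na) = 0.7674 × 22.99 = 17.6 g

17.6 g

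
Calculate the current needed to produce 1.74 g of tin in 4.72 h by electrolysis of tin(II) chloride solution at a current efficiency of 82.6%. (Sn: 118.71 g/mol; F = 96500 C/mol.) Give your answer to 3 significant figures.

0.202 A

n(Sn) = 1.74 / 118.71 = 0.01466 mol
Sn²⁺ + 2e⁻ → Sn, so n(e⁻) = 2 × 0.01466 = 0.02932 mol
Q = 0.02932 × 96500 / 0.826 = 3425 C
I = Q / t = 3425 / 16992 s = 0.202 A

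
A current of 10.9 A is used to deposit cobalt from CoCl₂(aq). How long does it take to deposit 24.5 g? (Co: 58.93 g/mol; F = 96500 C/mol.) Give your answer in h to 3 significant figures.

n(Co) = 24.5 / 58.93 = 0.4157 mol
Co²⁺ + 2e⁻ → Co, so n(e⁻) = 2 × 0.4157 = 0.8314 mol
Q = 0.8314 × 96500 = 80230 C
t = Q / I = 80230 / 10.9 = 7361 s = 2.04 h

2.04 h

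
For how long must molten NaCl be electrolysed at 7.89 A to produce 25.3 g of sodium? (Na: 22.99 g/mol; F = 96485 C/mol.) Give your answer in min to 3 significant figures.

224 min

n(Na) = 25.3 / 22.99 = 1.100 mol
Na⁺ + e⁻ → Na, so n(e⁻) = 1.100 mol
Q = 1.100 × 96485 = 1.061×10^5 C
t = Q / I = 1.061×10^5 / 7.89 = 13450 s = 224 min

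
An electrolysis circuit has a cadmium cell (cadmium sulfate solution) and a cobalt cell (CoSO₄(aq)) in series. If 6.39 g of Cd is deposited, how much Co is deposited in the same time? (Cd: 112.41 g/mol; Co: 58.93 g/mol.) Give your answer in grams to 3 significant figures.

3.35 g

n(Cd) = 6.39 / 112.41 = 0.05685 mol
Cd²⁺ + 2e⁻ → Cd, so n(e⁻) = 2 × 0.05685 = 0.1137 mol
Same current for the same time ⇒ same n(e⁻) = 0.1137 mol in both cells.
Co²⁺ + 2e⁻ → Co, so n(Co) = 0.1137 / 2 = 0.05685 mol
m(Co) = 0.05685 × 58.93 = 3.35 g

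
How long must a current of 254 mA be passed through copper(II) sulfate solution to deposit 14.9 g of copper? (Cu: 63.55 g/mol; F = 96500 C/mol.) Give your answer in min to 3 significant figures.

2970 min

n(Cu) = 14.9 / 63.55 = 0.2345 mol
Cu²⁺ + 2e⁻ → Cu, so n(e⁻) = 2 × 0.2345 = 0.4690 mol
Q = 0.4690 × 96500 = 45260 C
t = Q / I = 45260 / 0.254 = 1.782×10^5 s = 2970 min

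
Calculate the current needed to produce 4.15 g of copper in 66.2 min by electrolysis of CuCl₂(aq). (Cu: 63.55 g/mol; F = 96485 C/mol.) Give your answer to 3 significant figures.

n(Cu) = 4.15 / 63.55 = 0.06530 mol
Cu²⁺ + 2e⁻ → Cu, so n(e⁻) = 2 × 0.06530 = 0.1306 mol
Q = 0.1306 × 96485 = 12600 C
I = Q / t = 12600 / 3972 s = 3.17 A

3.17 A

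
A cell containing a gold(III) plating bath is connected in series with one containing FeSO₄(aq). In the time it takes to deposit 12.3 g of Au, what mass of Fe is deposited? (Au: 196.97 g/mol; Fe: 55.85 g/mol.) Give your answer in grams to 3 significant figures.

n(Au) = 12.3 / 196.97 = 0.06245 mol
Au³⁺ + 3e⁻ → Au, so n(e⁻) = 3 × 0.06245 = 0.1874 mol
The cells are in series, so the same charge (and hence the same n(e⁻) = 0.1874 mol) passes through both.
Fe²⁺ + 2e⁻ → Fe, so n(Fe) = 0.1874 / 2 = 0.09370 mol
m(Fe) = 0.09370 × 55.85 = 5.23 g

5.23 g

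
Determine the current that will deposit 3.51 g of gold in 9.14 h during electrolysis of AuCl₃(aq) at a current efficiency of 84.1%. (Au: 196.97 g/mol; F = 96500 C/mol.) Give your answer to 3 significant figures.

0.186 A

n(Au) = 3.51 / 196.97 = 0.01782 mol
Au³⁺ + 3e⁻ → Au, so n(e⁻) = 3 × 0.01782 = 0.05346 mol
Q = 0.05346 × 96500 / 0.841 = 6134 C
I = Q / t = 6134 / 32904 s = 0.186 A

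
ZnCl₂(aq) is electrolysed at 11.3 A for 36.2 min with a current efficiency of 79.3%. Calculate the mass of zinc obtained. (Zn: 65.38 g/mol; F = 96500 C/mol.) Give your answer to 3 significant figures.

Q = 11.3 × 2172 = 24540 C
n(e⁻) = 24540 / 96500 = 0.2543 mol
Zn²⁺ + 2e⁻ → Zn, so theoretical m(Zn) = 0.1272 × 65.38 = 8.316 g
Actual mass = 79.3% × 8.316 = 6.59 g

6.59 g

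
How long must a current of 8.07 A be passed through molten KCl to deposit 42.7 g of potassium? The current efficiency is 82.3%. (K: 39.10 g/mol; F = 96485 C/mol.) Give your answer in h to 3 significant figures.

n(K) = 42.7 / 39.10 = 1.092 mol
K⁺ + e⁻ → K, so n(e⁻) = 1.092 mol
Q = 1.092 × 96485 / 0.823 = 1.280×10^5 C
t = Q / I = 1.280×10^5 / 8.07 = 15860 s = 4.41 h

4.41 h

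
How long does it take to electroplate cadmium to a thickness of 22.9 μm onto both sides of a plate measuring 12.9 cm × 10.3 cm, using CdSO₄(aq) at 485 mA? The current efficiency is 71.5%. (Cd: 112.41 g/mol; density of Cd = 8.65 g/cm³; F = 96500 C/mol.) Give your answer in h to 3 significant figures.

Plated area = 2 × 12.9 × 10.3 = 265.7 cm²
Volume = 265.7 × 22.9×10⁻⁴ cm = 0.6085 cm³
m(Cd) = 0.6085 × 8.65 = 5.264 g
n(Cd) = 5.264 / 112.41 = 0.04683 mol; n(e⁻) = 2 × 0.04683 = 0.09366 mol
Q = 0.09366 × 96500 / 0.715 = 12640 C
t = 12640 / 0.485 = 26060 s = 7.24 h

7.24 h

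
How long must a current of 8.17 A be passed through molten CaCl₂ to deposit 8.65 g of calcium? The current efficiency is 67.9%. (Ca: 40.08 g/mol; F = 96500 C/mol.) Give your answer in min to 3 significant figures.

n(Ca) = 8.65 / 40.08 = 0.2158 mol
Ca²⁺ + 2e⁻ → Ca, so n(e⁻) = 2 × 0.2158 = 0.4316 mol
Q = 0.4316 × 96500 / 0.679 = 61340 C
t = Q / I = 61340 / 8.17 = 7508 s = 125 min

125 min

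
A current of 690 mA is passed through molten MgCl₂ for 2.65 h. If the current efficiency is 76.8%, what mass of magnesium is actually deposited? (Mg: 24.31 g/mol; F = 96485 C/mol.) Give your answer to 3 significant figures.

0.637 g

Q = 0.690 × 9540 = 6583 C
n(e⁻) = 6583 / 96485 = 0.06823 mol
Mg²⁺ + 2e⁻ → Mg, so theoretical m(Mg) = 0.03412 × 24.31 = 0.8295 g
Actual mass = 76.8% × 0.8295 = 0.637 g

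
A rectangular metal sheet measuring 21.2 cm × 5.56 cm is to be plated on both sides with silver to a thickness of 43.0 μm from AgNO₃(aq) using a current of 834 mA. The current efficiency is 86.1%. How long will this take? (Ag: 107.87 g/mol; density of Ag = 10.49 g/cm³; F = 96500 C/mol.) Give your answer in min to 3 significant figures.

Plated area = 2 × 21.2 × 5.56 = 235.7 cm²
Volume = 235.7 × 43.0×10⁻⁴ cm = 1.014 cm³
m(Ag) = 1.014 × 10.49 = 10.64 g
n(Ag) = 10.64 / 107.87 = 0.09864 mol; n(e⁻) = 0.09864 mol
Q = 0.09864 × 96500 / 0.861 = 11060 C
t = 11060 / 0.834 = 13260 s = 221 min

221 min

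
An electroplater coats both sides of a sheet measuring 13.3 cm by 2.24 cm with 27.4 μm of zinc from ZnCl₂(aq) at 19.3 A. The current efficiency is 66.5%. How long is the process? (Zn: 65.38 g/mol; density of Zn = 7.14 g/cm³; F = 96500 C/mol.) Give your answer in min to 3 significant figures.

4.47 min

Plated area = 2 × 13.3 × 2.24 = 59.58 cm²
Volume = 59.58 × 27.4×10⁻⁴ cm = 0.1632 cm³
m(Zn) = 0.1632 × 7.14 = 1.165 g
n(Zn) = 1.165 / 65.38 = 0.01782 mol; n(e⁻) = 2 × 0.01782 = 0.03564 mol
Q = 0.03564 × 96500 / 0.665 = 5172 C
t = 5172 / 19.3 = 268.0 s = 4.47 min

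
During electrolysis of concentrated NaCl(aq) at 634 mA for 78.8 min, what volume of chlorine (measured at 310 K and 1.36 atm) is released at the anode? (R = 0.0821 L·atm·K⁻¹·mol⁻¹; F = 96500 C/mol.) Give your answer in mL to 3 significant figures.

Q = It = 0.634 × 4728 = 2998 C
n(e⁻) = Q/F = 2998/96500 = 0.03107 mol
2Cl⁻ → Cl₂ + 2e⁻, so n(Cl₂) = 0.03107 / 2 = 0.01554 mol
V = nRT/P = 0.01554 × 0.0821 × 310 / 1.36 = 0.2908 L
= 291 mL

291 mL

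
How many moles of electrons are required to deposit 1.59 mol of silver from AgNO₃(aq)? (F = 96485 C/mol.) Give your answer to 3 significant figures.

Ag⁺ + e⁻ → Ag, so n(e⁻) = 1 × 1.59 = 1.590 mol

1.59 mol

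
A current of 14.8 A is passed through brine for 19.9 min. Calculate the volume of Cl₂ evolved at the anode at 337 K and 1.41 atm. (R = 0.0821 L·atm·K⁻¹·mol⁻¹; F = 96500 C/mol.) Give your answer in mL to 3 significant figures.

Charge passed = 14.8 × 1194 = 17670 C
Moles of electrons = 17670 / 96500 = 0.1831 mol
2Cl⁻ → Cl₂ + 2e⁻, so n(Cl₂) = 0.1831 / 2 = 0.09155 mol
V = nRT/P = 0.09155 × 0.0821 × 337 / 1.41 = 1.796 L
= 1800 mL

1800 mL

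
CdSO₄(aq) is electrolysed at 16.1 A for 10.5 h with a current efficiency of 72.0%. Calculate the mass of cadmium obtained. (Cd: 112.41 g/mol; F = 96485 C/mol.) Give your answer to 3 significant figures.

Q = 16.1 × 37800 = 6.086×10^5 C
n(e⁻) = 6.086×10^5 / 96485 = 6.308 mol
Cd²⁺ + 2e⁻ → Cd, so theoretical m(Cd) = 3.154 × 112.41 = 354.5 g
Actual mass = 72.0% × 354.5 = 255 g

255 g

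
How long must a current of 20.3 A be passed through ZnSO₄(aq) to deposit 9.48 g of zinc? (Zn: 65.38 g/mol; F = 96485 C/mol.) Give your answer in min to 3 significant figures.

23.0 min

n(Zn) = 9.48 / 65.38 = 0.1450 mol
Zn²⁺ + 2e⁻ → Zn, so n(e⁻) = 2 × 0.1450 = 0.2900 mol
Q = 0.2900 × 96485 = 27980 C
t = Q / I = 27980 / 20.3 = 1378 s = 23.0 min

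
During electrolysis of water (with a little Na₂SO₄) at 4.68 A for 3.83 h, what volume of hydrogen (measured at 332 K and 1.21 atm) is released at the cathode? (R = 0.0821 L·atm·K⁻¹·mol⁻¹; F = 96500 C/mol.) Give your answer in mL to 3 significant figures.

7530 mL

Q = It = 4.68 × 13788 = 64530 C
Moles of electrons = 64530 / 96500 = 0.6687 mol
2H⁺ + 2e⁻ → H₂, so n(H₂) = 0.6687 / 2 = 0.3344 mol
V = nRT/P = 0.3344 × 0.0821 × 332 / 1.21 = 7.533 L
= 7530 mL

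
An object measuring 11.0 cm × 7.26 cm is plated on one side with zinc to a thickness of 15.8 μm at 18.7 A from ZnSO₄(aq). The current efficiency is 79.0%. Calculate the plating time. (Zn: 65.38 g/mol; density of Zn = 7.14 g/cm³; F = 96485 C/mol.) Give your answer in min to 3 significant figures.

Plated area = 11.0 × 7.26 = 79.86 cm²
Volume = 79.86 × 15.8×10⁻⁴ cm = 0.1262 cm³
m(Zn) = 0.1262 × 7.14 = 0.9011 g
n(Zn) = 0.9011 / 65.38 = 0.01378 mol; n(e⁻) = 2 × 0.01378 = 0.02756 mol
Q = 0.02756 × 96485 / 0.790 = 3366 C
t = 3366 / 18.7 = 180.0 s = 3.00 min

3.00 min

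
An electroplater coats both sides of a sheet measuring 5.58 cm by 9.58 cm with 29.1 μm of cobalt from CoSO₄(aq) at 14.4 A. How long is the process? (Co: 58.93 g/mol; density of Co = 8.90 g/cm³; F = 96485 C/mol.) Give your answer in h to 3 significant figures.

Plated area = 2 × 5.58 × 9.58 = 106.9 cm²
Volume = 106.9 × 29.1×10⁻⁴ cm = 0.3111 cm³
m(Co) = 0.3111 × 8.90 = 2.769 g
n(Co) = 2.769 / 58.93 = 0.04699 mol; n(e⁻) = 2 × 0.04699 = 0.09398 mol
Q = 0.09398 × 96485 = 9068 C
t = 9068 / 14.4 = 629.7 s = 0.175 h

0.175 h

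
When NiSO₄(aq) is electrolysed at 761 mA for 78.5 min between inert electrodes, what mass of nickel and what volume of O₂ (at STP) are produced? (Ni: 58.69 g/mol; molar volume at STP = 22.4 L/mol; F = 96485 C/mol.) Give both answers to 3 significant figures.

1.09 g Ni; 0.208 L O₂

Q = 0.761 × 4710 = 3584 C; n(e⁻) = 3584 / 96485 = 0.03715 mol
Cathode: Ni²⁺ + 2e⁻ → Ni → n(Ni) = 0.03715/2 = 0.01858 mol → 1.09 g
Anode: 2H₂O → O₂ + 4H⁺ + 4e⁻ → n(O₂) = 0.03715/4 = 0.009288 mol → 0.208 L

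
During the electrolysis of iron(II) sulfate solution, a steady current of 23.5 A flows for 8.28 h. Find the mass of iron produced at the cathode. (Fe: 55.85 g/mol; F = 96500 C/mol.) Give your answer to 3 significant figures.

Q = It = 23.5 × 29808 = 7.005×10^5 C
Moles of electrons = 7.005×10^5 / 96500 = 7.259 mol
Fe²⁺ + 2e⁻ → Fe, so n(Fe) = 7.259 / 2 = 3.630 mol
m = 3.630 × 55.85 = 203 g

203 g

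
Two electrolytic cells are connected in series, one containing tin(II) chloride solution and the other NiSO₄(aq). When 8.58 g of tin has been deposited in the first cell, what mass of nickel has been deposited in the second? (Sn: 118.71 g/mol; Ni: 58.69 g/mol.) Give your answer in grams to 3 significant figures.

4.24 g

n(Sn) = 8.58 / 118.71 = 0.07228 mol
Sn²⁺ + 2e⁻ → Sn, so n(e⁻) = 2 × 0.07228 = 0.1446 mol
Same current for the same time ⇒ same n(e⁻) = 0.1446 mol in both cells.
Ni²⁺ + 2e⁻ → Ni, so n(Ni) = 0.1446 / 2 = 0.07230 mol
m(Ni) = 0.07230 × 58.69 = 4.24 g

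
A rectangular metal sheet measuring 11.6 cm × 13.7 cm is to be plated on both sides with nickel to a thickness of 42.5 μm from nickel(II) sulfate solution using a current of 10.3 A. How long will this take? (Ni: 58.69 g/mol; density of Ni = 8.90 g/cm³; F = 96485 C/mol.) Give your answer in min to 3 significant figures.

Plated area = 2 × 11.6 × 13.7 = 317.8 cm²
Volume = 317.8 × 42.5×10⁻⁴ cm = 1.351 cm³
m(Ni) = 1.351 × 8.90 = 12.02 g
n(Ni) = 12.02 / 58.69 = 0.2048 mol; n(e⁻) = 2 × 0.2048 = 0.4096 mol
Q = 0.4096 × 96485 = 39520 C
t = 39520 / 10.3 = 3837 s = 64.0 min

64.0 min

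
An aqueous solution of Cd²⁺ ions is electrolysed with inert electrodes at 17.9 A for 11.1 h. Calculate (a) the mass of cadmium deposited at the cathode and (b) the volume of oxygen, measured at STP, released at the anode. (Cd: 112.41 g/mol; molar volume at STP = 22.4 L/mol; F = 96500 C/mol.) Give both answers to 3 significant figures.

Q = 17.9 × 39960 = 7.153×10^5 C; n(e⁻) = 7.153×10^5 / 96500 = 7.412 mol
Cathode: Cd²⁺ + 2e⁻ → Cd → n(Cd) = 7.412/2 = 3.706 mol → 417 g
Anode: 2H₂O → O₂ + 4H⁺ + 4e⁻ → n(O₂) = 7.412/4 = 1.853 mol → 41.5 L

417 g Cd; 41.5 L O₂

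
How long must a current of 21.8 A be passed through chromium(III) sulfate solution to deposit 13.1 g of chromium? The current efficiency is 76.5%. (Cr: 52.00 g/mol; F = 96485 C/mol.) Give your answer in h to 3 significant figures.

n(Cr) = 13.1 / 52.00 = 0.2519 mol
Cr³⁺ + 3e⁻ → Cr, so n(e⁻) = 3 × 0.2519 = 0.7557 mol
Q = 0.7557 × 96485 / 0.765 = 95310 C
t = Q / I = 95310 / 21.8 = 4372 s = 1.21 h

1.21 h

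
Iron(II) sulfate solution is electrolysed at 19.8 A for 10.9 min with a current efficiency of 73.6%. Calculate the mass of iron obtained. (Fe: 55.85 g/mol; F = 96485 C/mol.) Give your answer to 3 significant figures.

Q = 19.8 × 654 = 12950 C
n(e⁻) = 12950 / 96485 = 0.1342 mol
Fe²⁺ + 2e⁻ → Fe, so theoretical m(Fe) = 0.06710 × 55.85 = 3.748 g
Actual mass = 73.6% × 3.748 = 2.76 g

2.76 g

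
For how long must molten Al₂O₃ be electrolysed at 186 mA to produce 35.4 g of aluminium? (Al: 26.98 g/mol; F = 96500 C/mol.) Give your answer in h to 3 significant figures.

n(Al) = 35.4 / 26.98 = 1.312 mol
Al³⁺ + 3e⁻ → Al, so n(e⁻) = 3 × 1.312 = 3.936 mol
Q = 3.936 × 96500 = 3.798×10^5 C
t = Q / I = 3.798×10^5 / 0.186 = 2.042×10^6 s = 567 h

567 h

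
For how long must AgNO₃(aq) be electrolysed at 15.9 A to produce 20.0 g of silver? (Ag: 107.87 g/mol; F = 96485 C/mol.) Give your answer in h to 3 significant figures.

0.313 h

n(Ag) = 20.0 / 107.87 = 0.1854 mol
Ag⁺ + e⁻ → Ag, so n(e⁻) = 0.1854 mol
Q = 0.1854 × 96485 = 17890 C
t = Q / I = 17890 / 15.9 = 1125 s = 0.313 h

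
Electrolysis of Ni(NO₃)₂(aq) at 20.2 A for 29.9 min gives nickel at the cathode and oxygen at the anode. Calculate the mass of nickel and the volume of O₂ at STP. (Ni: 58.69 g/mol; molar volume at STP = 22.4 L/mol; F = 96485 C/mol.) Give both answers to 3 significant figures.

11.0 g Ni; 2.10 L O₂

Q = 20.2 × 1794 = 36240 C; n(e⁻) = 36240 / 96485 = 0.3756 mol
Cathode: Ni²⁺ + 2e⁻ → Ni → n(Ni) = 0.3756/2 = 0.1878 mol → 11.0 g
Anode: 2H₂O → O₂ + 4H⁺ + 4e⁻ → n(O₂) = 0.3756/4 = 0.09390 mol → 2.10 L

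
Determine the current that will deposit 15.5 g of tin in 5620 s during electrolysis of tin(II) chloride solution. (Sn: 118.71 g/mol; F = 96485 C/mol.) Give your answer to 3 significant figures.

4.48 A

n(Sn) = 15.5 / 118.71 = 0.1306 mol
Sn²⁺ + 2e⁻ → Sn, so n(e⁻) = 2 × 0.1306 = 0.2612 mol
Q = 0.2612 × 96485 = 25200 C
I = Q / t = 25200 / 5620 s = 4.48 A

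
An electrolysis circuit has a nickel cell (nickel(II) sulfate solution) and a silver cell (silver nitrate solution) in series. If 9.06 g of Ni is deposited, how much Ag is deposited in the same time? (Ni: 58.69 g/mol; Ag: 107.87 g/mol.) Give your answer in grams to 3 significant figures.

n(Ni) = 9.06 / 58.69 = 0.1544 mol
Ni²⁺ + 2e⁻ → Ni, so n(e⁻) = 2 × 0.1544 = 0.3088 mol
Same current for the same time ⇒ same n(e⁻) = 0.3088 mol in both cells.
Ag⁺ + e⁻ → Ag, so n(Ag) = 0.3088 mol
m(Ag) = 0.3088 × 107.87 = 33.3 g

33.3 g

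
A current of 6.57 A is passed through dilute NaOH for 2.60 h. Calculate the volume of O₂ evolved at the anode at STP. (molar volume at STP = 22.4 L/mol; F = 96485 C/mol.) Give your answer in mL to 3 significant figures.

Q = 6.57 A × 9360 s = 61500 C
Moles of electrons = 61500 / 96485 = 0.6374 mol
2H₂O → O₂ + 4H⁺ + 4e⁻, so n(O₂) = 0.6374 / 4 = 0.1594 mol
V = 0.1594 × 22.4 = 3.571 L
= 3570 mL

3570 mL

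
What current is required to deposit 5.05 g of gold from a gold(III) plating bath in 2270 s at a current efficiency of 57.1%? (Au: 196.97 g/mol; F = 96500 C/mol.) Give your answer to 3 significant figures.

n(Au) = 5.05 / 196.97 = 0.02564 mol
Au³⁺ + 3e⁻ → Au, so n(e⁻) = 3 × 0.02564 = 0.07692 mol
Q = 0.07692 × 96500 / 0.571 = 13000 C
I = Q / t = 13000 / 2270 s = 5.73 A

5.73 A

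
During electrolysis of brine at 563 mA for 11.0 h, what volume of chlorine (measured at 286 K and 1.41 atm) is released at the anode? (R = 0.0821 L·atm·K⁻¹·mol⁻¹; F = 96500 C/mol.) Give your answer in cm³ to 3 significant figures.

1920 cm³

Q = 0.563 A × 39600 s = 22290 C
n(e⁻) = 22290 / 96500 = 0.2310 mol
2Cl⁻ → Cl₂ + 2e⁻, so n(Cl₂) = 0.2310 / 2 = 0.1155 mol
V = nRT/P = 0.1155 × 0.0821 × 286 / 1.41 = 1.923 L
= 1920 cm³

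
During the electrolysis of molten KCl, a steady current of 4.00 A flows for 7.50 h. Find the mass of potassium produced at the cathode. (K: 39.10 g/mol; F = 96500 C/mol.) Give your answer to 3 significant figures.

Charge passed = 4.00 × 27000 = 1.080×10^5 C
Moles of electrons = 1.080×10^5 / 96500 = 1.119 mol
K⁺ + e⁻ → K, so n(K) = 1.119 mol
m = 1.119 × 39.10 = 43.8 g

43.8 g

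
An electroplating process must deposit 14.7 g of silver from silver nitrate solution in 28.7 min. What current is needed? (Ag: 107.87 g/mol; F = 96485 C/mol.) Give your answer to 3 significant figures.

n(Ag) = 14.7 / 107.87 = 0.1363 mol
Ag⁺ + e⁻ → Ag, so n(e⁻) = 0.1363 mol
Q = 0.1363 × 96485 = 13150 C
I = Q / t = 13150 / 1722 s = 7.64 A

7.64 A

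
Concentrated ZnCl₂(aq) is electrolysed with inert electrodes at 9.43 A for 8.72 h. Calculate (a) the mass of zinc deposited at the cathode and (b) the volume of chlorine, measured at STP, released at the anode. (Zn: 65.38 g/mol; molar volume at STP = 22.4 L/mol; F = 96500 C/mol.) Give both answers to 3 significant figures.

100 g Zn; 34.4 L Cl₂

Q = 9.43 × 31392 = 2.960×10^5 C; n(e⁻) = 2.960×10^5 / 96500 = 3.067 mol
Cathode: Zn²⁺ + 2e⁻ → Zn → n(Zn) = 3.067/2 = 1.534 mol → 100 g
Anode: 2Cl⁻ → Cl₂ + 2e⁻ → n(Cl₂) = 3.067/2 = 1.534 mol → 34.4 L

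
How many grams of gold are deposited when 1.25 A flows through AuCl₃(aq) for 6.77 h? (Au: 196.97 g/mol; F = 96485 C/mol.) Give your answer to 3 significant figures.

Charge passed = 1.25 × 24372 = 30470 C
Moles of electrons = 30470 / 96485 = 0.3158 mol
Au³⁺ + 3e⁻ → Au, so n(Au) = 0.3158 / 3 = 0.1053 mol
m = 0.1053 × 196.97 = 20.7 g

20.7 g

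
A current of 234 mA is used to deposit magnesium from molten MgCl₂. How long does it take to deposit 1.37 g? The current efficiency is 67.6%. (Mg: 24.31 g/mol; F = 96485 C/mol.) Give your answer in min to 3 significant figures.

n(Mg) = 1.37 / 24.31 = 0.05636 mol
Mg²⁺ + 2e⁻ → Mg, so n(e⁻) = 2 × 0.05636 = 0.1127 mol
Q = 0.1127 × 96485 / 0.676 = 16090 C
t = Q / I = 16090 / 0.234 = 68760 s = 1150 min

1150 min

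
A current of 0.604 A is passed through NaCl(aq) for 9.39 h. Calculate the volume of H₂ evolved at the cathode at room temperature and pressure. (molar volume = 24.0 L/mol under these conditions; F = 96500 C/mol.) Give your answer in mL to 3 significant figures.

Q = It = 0.604 × 33804 = 20420 C
n(e⁻) = 20420 / 96500 = 0.2116 mol
2H⁺ + 2e⁻ → H₂, so n(H₂) = 0.2116 / 2 = 0.1058 mol
V = 0.1058 × 24.0 = 2.539 L
= 2540 mL

2540 mL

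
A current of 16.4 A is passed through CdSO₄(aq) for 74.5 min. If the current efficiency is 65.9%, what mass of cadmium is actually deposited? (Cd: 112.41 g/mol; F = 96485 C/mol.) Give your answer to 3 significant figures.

Q = 16.4 × 4470 = 73310 C
n(e⁻) = 73310 / 96485 = 0.7598 mol
Cd²⁺ + 2e⁻ → Cd, so theoretical m(Cd) = 0.3799 × 112.41 = 42.70 g
Actual mass = 65.9% × 42.70 = 28.1 g

28.1 g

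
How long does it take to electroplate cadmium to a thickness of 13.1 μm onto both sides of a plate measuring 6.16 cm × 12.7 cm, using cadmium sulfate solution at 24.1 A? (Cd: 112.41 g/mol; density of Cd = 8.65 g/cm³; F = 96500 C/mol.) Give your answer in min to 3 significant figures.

2.11 min

Plated area = 2 × 6.16 × 12.7 = 156.5 cm²
Volume = 156.5 × 13.1×10⁻⁴ cm = 0.2050 cm³
m(Cd) = 0.2050 × 8.65 = 1.773 g
n(Cd) = 1.773 / 112.41 = 0.01577 mol; n(e⁻) = 2 × 0.01577 = 0.03154 mol
Q = 0.03154 × 96500 = 3044 C
t = 3044 / 24.1 = 126.3 s = 2.11 min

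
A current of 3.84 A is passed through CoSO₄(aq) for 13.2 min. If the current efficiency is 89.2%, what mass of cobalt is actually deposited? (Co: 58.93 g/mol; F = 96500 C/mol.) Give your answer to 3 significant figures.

Q = 3.84 × 792 = 3041 C
n(e⁻) = 3041 / 96500 = 0.03151 mol
Co²⁺ + 2e⁻ → Co, so theoretical m(Co) = 0.01576 × 58.93 = 0.9287 g
Actual mass = 89.2% × 0.9287 = 0.828 g

0.828 g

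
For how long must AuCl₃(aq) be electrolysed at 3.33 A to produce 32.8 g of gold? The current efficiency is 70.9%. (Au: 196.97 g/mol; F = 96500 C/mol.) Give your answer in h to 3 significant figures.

n(Au) = 32.8 / 196.97 = 0.1665 mol
Au³⁺ + 3e⁻ → Au, so n(e⁻) = 3 × 0.1665 = 0.4995 mol
Q = 0.4995 × 96500 / 0.709 = 67990 C
t = Q / I = 67990 / 3.33 = 20420 s = 5.67 h

5.67 h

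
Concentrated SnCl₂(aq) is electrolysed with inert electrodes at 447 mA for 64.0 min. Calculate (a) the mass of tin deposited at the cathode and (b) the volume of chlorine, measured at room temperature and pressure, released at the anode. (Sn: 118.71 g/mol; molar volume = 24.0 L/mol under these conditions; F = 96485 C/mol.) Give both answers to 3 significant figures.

1.06 g Sn; 0.213 L Cl₂

Q = 0.447 × 3840 = 1716 C; n(e⁻) = 1716 / 96485 = 0.01779 mol
Cathode: Sn²⁺ + 2e⁻ → Sn → n(Sn) = 0.01779/2 = 0.008895 mol → 1.06 g
Anode: 2Cl⁻ → Cl₂ + 2e⁻ → n(Cl₂) = 0.01779/2 = 0.008895 mol → 0.213 L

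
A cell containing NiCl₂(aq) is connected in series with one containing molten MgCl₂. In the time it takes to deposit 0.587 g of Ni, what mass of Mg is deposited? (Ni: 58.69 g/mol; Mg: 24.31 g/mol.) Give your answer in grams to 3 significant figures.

0.243 g

n(Ni) = 0.587 / 58.69 = 0.01000 mol
Ni²⁺ + 2e⁻ → Ni, so n(e⁻) = 2 × 0.01000 = 0.02000 mol
Same current for the same time ⇒ same n(e⁻) = 0.02000 mol in both cells.
Mg²⁺ + 2e⁻ → Mg, so n(Mg) = 0.02000 / 2 = 0.01000 mol
m(Mg) = 0.01000 × 24.31 = 0.243 g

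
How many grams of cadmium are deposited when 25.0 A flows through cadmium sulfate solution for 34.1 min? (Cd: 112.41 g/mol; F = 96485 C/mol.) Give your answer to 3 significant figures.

29.8 g

Charge passed = 25.0 × 2046 = 51150 C
n(e⁻) = Q/F = 51150/96485 = 0.5301 mol
Cd²⁺ + 2e⁻ → Cd, so n(Cd) = 0.5301 / 2 = 0.2651 mol
m = 0.2651 × 112.41 = 29.8 g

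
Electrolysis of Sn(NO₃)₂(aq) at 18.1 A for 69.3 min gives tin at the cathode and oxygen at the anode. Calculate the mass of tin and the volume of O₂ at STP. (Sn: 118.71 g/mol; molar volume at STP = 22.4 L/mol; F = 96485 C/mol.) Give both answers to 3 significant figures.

Q = 18.1 × 4158 = 75260 C; n(e⁻) = 75260 / 96485 = 0.7800 mol
Cathode: Sn²⁺ + 2e⁻ → Sn → n(Sn) = 0.7800/2 = 0.3900 mol → 46.3 g
Anode: 2H₂O → O₂ + 4H⁺ + 4e⁻ → n(O₂) = 0.7800/4 = 0.1950 mol → 4.37 L

46.3 g Sn; 4.37 L O₂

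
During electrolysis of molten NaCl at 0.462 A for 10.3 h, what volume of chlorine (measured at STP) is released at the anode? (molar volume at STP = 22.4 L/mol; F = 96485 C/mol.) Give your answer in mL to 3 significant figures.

1990 mL

Charge passed = 0.462 × 37080 = 17130 C
n(e⁻) = 17130 / 96485 = 0.1775 mol
2Cl⁻ → Cl₂ + 2e⁻, so n(Cl₂) = 0.1775 / 2 = 0.08875 mol
V = 0.08875 × 22.4 = 1.988 L
= 1990 mL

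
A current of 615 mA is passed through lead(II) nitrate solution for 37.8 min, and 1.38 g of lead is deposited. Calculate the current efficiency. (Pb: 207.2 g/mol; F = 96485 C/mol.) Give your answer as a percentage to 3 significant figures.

92.1%

Q = 0.615 × 2268 = 1395 C
n(e⁻) = 1395 / 96485 = 0.01446 mol
Pb²⁺ + 2e⁻ → Pb, so theoretical n(Pb) = 0.007230 mol → 1.498 g
Efficiency = 1.38 / 1.498 = 0.9212 = 92.1%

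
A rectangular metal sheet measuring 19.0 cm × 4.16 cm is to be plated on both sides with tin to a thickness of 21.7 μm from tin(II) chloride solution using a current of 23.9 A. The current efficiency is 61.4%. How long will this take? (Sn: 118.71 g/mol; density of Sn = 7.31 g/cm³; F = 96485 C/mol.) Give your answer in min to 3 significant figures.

Plated area = 2 × 19.0 × 4.16 = 158.1 cm²
Volume = 158.1 × 21.7×10⁻⁴ cm = 0.3431 cm³
m(Sn) = 0.3431 × 7.31 = 2.508 g
n(Sn) = 2.508 / 118.71 = 0.02113 mol; n(e⁻) = 2 × 0.02113 = 0.04226 mol
Q = 0.04226 × 96485 / 0.614 = 6641 C
t = 6641 / 23.9 = 277.9 s = 4.63 min

4.63 min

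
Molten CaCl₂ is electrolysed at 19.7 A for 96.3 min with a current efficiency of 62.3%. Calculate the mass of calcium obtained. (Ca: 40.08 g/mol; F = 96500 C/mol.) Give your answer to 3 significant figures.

Q = 19.7 × 5778 = 1.138×10^5 C
n(e⁻) = 1.138×10^5 / 96500 = 1.179 mol
Ca²⁺ + 2e⁻ → Ca, so theoretical m(Ca) = 0.5895 × 40.08 = 23.63 g
Actual mass = 62.3% × 23.63 = 14.7 g

14.7 g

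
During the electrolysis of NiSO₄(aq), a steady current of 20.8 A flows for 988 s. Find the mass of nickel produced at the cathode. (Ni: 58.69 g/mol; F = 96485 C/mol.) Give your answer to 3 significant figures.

6.25 g

Q = It = 20.8 × 988 = 20550 C
n(e⁻) = Q/F = 20550/96485 = 0.2130 mol
Ni²⁺ + 2e⁻ → Ni, so n(Ni) = 0.2130 / 2 = 0.1065 mol
m = 0.1065 × 58.69 = 6.25 g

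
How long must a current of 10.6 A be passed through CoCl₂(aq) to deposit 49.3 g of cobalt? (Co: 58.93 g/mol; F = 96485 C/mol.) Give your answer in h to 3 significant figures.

4.23 h

n(Co) = 49.3 / 58.93 = 0.8366 mol
Co²⁺ + 2e⁻ → Co, so n(e⁻) = 2 × 0.8366 = 1.673 mol
Q = 1.673 × 96485 = 1.614×10^5 C
t = Q / I = 1.614×10^5 / 10.6 = 15230 s = 4.23 h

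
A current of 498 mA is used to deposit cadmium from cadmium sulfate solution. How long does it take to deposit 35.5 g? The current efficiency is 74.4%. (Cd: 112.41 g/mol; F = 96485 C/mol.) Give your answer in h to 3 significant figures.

n(Cd) = 35.5 / 112.41 = 0.3158 mol
Cd²⁺ + 2e⁻ → Cd, so n(e⁻) = 2 × 0.3158 = 0.6316 mol
Q = 0.6316 × 96485 / 0.744 = 81910 C
t = Q / I = 81910 / 0.498 = 1.645×10^5 s = 45.7 h

45.7 h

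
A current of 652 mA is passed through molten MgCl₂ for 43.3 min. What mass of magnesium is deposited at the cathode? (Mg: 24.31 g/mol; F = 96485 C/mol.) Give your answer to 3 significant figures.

0.213 g

Charge passed = 0.652 × 2598 = 1694 C
Moles of electrons = 1694 / 96485 = 0.01756 mol
Mg²⁺ + 2e⁻ → Mg, so n(Mg) = 0.01756 / 2 = 0.008780 mol
m = 0.008780 × 24.31 = 0.213 g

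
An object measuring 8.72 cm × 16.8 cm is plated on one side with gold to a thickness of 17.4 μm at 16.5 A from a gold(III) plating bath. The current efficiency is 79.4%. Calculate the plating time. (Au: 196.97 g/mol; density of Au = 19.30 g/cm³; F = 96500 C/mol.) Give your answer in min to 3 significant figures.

Plated area = 8.72 × 16.8 = 146.5 cm²
Volume = 146.5 × 17.4×10⁻⁴ cm = 0.2549 cm³
m(Au) = 0.2549 × 19.30 = 4.920 g
n(Au) = 4.920 / 196.97 = 0.02498 mol; n(e⁻) = 3 × 0.02498 = 0.07494 mol
Q = 0.07494 × 96500 / 0.794 = 9108 C
t = 9108 / 16.5 = 552.0 s = 9.20 min

9.20 min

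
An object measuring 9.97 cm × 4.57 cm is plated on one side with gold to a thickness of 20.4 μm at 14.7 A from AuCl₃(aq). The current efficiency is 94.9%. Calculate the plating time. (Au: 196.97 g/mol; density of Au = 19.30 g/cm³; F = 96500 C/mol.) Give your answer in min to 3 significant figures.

Plated area = 9.97 × 4.57 = 45.56 cm²
Volume = 45.56 × 20.4×10⁻⁴ cm = 0.09294 cm³
m(Au) = 0.09294 × 19.30 = 1.794 g
n(Au) = 1.794 / 196.97 = 0.009108 mol; n(e⁻) = 3 × 0.009108 = 0.02732 mol
Q = 0.02732 × 96500 / 0.949 = 2778 C
t = 2778 / 14.7 = 189.0 s = 3.15 min

3.15 min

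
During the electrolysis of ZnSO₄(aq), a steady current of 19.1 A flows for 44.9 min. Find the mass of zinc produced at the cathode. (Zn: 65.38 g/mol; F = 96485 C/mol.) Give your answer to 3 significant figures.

Q = It = 19.1 × 2694 = 51460 C
n(e⁻) = 51460 / 96485 = 0.5333 mol
Zn²⁺ + 2e⁻ → Zn, so n(Zn) = 0.5333 / 2 = 0.2667 mol
m = 0.2667 × 65.38 = 17.4 g

17.4 g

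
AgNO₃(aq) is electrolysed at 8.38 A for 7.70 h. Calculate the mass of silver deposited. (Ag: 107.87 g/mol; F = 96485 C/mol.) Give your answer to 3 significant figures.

Charge passed = 8.38 × 27720 = 2.323×10^5 C
Moles of electrons = 2.323×10^5 / 96485 = 2.408 mol
Ag⁺ + e⁻ → Ag, so n(Ag) = 2.408 mol
m = 2.408 × 107.87 = 260 g

260 g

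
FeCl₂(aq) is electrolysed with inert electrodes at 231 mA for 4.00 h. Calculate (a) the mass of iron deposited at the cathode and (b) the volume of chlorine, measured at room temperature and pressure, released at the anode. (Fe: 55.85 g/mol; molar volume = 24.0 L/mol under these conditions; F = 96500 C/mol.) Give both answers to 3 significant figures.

Q = 0.231 × 14400 = 3326 C; n(e⁻) = 3326 / 96500 = 0.03447 mol
Cathode: Fe²⁺ + 2e⁻ → Fe → n(Fe) = 0.03447/2 = 0.01724 mol → 0.963 g
Anode: 2Cl⁻ → Cl₂ + 2e⁻ → n(Cl₂) = 0.03447/2 = 0.01724 mol → 0.414 L

0.963 g Fe; 0.414 L Cl₂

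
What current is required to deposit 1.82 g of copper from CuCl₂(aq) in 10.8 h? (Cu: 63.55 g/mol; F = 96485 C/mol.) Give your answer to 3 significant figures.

0.142 A

n(Cu) = 1.82 / 63.55 = 0.02864 mol
Cu²⁺ + 2e⁻ → Cu, so n(e⁻) = 2 × 0.02864 = 0.05728 mol
Q = 0.05728 × 96485 = 5527 C
I = Q / t = 5527 / 38880 s = 0.142 A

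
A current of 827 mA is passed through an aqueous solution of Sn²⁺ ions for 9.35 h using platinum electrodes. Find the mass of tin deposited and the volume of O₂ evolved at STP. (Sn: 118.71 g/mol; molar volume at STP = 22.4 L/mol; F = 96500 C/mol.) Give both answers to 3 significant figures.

17.1 g Sn; 1.62 L O₂

Q = 0.827 × 33660 = 27840 C; n(e⁻) = 27840 / 96500 = 0.2885 mol
Cathode: Sn²⁺ + 2e⁻ → Sn → n(Sn) = 0.2885/2 = 0.1443 mol → 17.1 g
Anode: 2H₂O → O₂ + 4H⁺ + 4e⁻ → n(O₂) = 0.2885/4 = 0.07213 mol → 1.62 L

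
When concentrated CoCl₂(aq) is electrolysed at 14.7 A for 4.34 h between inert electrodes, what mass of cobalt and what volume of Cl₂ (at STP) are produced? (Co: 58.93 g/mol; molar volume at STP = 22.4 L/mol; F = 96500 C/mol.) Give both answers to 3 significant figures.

Q = 14.7 × 15624 = 2.297×10^5 C; n(e⁻) = 2.297×10^5 / 96500 = 2.380 mol
Cathode: Co²⁺ + 2e⁻ → Co → n(Co) = 2.380/2 = 1.190 mol → 70.1 g
Anode: 2Cl⁻ → Cl₂ + 2e⁻ → n(Cl₂) = 2.380/2 = 1.190 mol → 26.7 L

70.1 g Co; 26.7 L Cl₂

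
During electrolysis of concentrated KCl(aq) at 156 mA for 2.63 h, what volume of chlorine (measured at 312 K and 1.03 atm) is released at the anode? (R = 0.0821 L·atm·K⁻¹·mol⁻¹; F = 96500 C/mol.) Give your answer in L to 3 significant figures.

0.190 L

Charge passed = 0.156 × 9468 = 1477 C
n(e⁻) = 1477 / 96500 = 0.01531 mol
2Cl⁻ → Cl₂ + 2e⁻, so n(Cl₂) = 0.01531 / 2 = 0.007655 mol
V = nRT/P = 0.007655 × 0.0821 × 312 / 1.03 = 0.1904 L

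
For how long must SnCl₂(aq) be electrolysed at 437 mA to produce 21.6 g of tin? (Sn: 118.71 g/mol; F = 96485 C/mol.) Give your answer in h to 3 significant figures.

n(Sn) = 21.6 / 118.71 = 0.1820 mol
Sn²⁺ + 2e⁻ → Sn, so n(e⁻) = 2 × 0.1820 = 0.3640 mol
Q = 0.3640 × 96485 = 35120 C
t = Q / I = 35120 / 0.437 = 80370 s = 22.3 h

22.3 h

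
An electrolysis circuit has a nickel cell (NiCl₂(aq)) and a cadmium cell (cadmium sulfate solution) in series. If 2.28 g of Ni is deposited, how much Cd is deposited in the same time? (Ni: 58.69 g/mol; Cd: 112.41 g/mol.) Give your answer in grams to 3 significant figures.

n(Ni) = 2.28 / 58.69 = 0.03885 mol
Ni²⁺ + 2e⁻ → Ni, so n(e⁻) = 2 × 0.03885 = 0.07770 mol
Same current for the same time ⇒ same n(e⁻) = 0.07770 mol in both cells.
Cd²⁺ + 2e⁻ → Cd, so n(Cd) = 0.07770 / 2 = 0.03885 mol
m(Cd) = 0.03885 × 112.41 = 4.37 g

4.37 g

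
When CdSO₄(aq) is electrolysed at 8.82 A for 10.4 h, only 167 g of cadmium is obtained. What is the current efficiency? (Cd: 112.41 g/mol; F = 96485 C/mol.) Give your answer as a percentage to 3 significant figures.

86.8%

Q = 8.82 × 37440 = 3.302×10^5 C
n(e⁻) = 3.302×10^5 / 96485 = 3.422 mol
Cd²⁺ + 2e⁻ → Cd, so theoretical n(Cd) = 1.711 mol → 192.3 g
Efficiency = 167 / 192.3 = 0.8684 = 86.8%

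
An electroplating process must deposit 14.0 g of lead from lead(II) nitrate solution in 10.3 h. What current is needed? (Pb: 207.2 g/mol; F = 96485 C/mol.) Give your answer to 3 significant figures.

n(Pb) = 14.0 / 207.2 = 0.06757 mol
Pb²⁺ + 2e⁻ → Pb, so n(e⁻) = 2 × 0.06757 = 0.1351 mol
Q = 0.1351 × 96485 = 13040 C
I = Q / t = 13040 / 37080 s = 0.352 A

0.352 A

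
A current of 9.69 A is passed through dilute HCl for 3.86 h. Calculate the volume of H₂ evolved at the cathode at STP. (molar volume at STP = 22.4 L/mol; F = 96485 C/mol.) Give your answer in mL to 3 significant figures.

Charge passed = 9.69 × 13896 = 1.347×10^5 C
Moles of electrons = 1.347×10^5 / 96485 = 1.396 mol
2H⁺ + 2e⁻ → H₂, so n(H₂) = 1.396 / 2 = 0.6980 mol
V = 0.6980 × 22.4 = 15.64 L
= 15600 mL

15600 mL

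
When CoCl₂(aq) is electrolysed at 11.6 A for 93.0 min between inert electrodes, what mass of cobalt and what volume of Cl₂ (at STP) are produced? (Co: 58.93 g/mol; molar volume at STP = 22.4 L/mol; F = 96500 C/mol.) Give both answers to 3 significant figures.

19.8 g Co; 7.51 L Cl₂

Q = 11.6 × 5580 = 64730 C; n(e⁻) = 64730 / 96500 = 0.6708 mol
Cathode: Co²⁺ + 2e⁻ → Co → n(Co) = 0.6708/2 = 0.3354 mol → 19.8 g
Anode: 2Cl⁻ → Cl₂ + 2e⁻ → n(Cl₂) = 0.6708/2 = 0.3354 mol → 7.51 L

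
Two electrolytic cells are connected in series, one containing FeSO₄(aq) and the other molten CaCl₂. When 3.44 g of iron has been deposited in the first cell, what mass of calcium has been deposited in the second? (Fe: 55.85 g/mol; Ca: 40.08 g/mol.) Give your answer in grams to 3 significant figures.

2.47 g

n(Fe) = 3.44 / 55.85 = 0.06159 mol
Fe²⁺ + 2e⁻ → Fe, so n(e⁻) = 2 × 0.06159 = 0.1232 mol
The cells are in series, so the same charge (and hence the same n(e⁻) = 0.1232 mol) passes through both.
Ca²⁺ + 2e⁻ → Ca, so n(Ca) = 0.1232 / 2 = 0.06160 mol
m(Ca) = 0.06160 × 40.08 = 2.47 g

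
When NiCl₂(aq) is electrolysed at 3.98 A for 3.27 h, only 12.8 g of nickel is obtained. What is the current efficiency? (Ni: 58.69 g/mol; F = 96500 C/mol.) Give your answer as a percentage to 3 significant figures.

89.8%

Q = 3.98 × 11772 = 46850 C
n(e⁻) = 46850 / 96500 = 0.4855 mol
Ni²⁺ + 2e⁻ → Ni, so theoretical n(Ni) = 0.2428 mol → 14.25 g
Efficiency = 12.8 / 14.25 = 0.8982 = 89.8%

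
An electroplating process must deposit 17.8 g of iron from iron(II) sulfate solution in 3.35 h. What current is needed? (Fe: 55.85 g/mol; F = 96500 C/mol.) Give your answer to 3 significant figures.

n(Fe) = 17.8 / 55.85 = 0.3187 mol
Fe²⁺ + 2e⁻ → Fe, so n(e⁻) = 2 × 0.3187 = 0.6374 mol
Q = 0.6374 × 96500 = 61510 C
I = Q / t = 61510 / 12060 s = 5.10 A

5.10 A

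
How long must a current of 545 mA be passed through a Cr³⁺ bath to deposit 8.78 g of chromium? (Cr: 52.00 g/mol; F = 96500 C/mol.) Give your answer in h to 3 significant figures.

24.9 h

n(Cr) = 8.78 / 52.00 = 0.1688 mol
Cr³⁺ + 3e⁻ → Cr, so n(e⁻) = 3 × 0.1688 = 0.5064 mol
Q = 0.5064 × 96500 = 48870 C
t = Q / I = 48870 / 0.545 = 89670 s = 24.9 h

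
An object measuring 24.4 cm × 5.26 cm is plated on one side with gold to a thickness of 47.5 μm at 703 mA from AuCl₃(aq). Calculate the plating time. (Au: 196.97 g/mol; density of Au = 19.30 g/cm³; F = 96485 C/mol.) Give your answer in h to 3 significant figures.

Plated area = 24.4 × 5.26 = 128.3 cm²
Volume = 128.3 × 47.5×10⁻⁴ cm = 0.6094 cm³
m(Au) = 0.6094 × 19.30 = 11.76 g
n(Au) = 11.76 / 196.97 = 0.05970 mol; n(e⁻) = 3 × 0.05970 = 0.1791 mol
Q = 0.1791 × 96485 = 17280 C
t = 17280 / 0.703 = 24580 s = 6.83 h

6.83 h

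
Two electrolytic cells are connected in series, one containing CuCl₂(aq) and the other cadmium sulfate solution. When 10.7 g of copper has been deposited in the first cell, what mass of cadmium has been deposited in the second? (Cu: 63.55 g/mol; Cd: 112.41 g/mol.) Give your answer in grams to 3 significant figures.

18.9 g

n(Cu) = 10.7 / 63.55 = 0.1684 mol
Cu²⁺ + 2e⁻ → Cu, so n(e⁻) = 2 × 0.1684 = 0.3368 mol
Same current for the same time ⇒ same n(e⁻) = 0.3368 mol in both cells.
Cd²⁺ + 2e⁻ → Cd, so n(Cd) = 0.3368 / 2 = 0.1684 mol
m(Cd) = 0.1684 × 112.41 = 18.9 g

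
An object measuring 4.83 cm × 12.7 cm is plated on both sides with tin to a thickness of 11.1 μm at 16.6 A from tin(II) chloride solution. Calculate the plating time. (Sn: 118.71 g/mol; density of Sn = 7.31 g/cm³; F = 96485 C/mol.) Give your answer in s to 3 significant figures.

97.5 s

Plated area = 2 × 4.83 × 12.7 = 122.7 cm²
Volume = 122.7 × 11.1×10⁻⁴ cm = 0.1362 cm³
m(Sn) = 0.1362 × 7.31 = 0.9956 g
n(Sn) = 0.9956 / 118.71 = 0.008387 mol; n(e⁻) = 2 × 0.008387 = 0.01677 mol
Q = 0.01677 × 96485 = 1618 C
t = 1618 / 16.6 = 97.47 s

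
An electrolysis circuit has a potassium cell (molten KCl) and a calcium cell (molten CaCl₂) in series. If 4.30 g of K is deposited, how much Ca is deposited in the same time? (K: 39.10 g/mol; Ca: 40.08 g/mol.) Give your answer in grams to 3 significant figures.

2.20 g

n(K) = 4.30 / 39.10 = 0.1100 mol
K⁺ + e⁻ → K, so n(e⁻) = 0.1100 mol
The cells are in series, so the same charge (and hence the same n(e⁻) = 0.1100 mol) passes through both.
Ca²⁺ + 2e⁻ → Ca, so n(Ca) = 0.1100 / 2 = 0.05500 mol
m(Ca) = 0.05500 × 40.08 = 2.20 g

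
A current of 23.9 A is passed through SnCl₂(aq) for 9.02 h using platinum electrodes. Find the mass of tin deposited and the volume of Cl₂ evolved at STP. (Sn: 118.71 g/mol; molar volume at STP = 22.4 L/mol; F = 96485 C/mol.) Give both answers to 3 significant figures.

Q = 23.9 × 32472 = 7.761×10^5 C; n(e⁻) = 7.761×10^5 / 96485 = 8.044 mol
Cathode: Sn²⁺ + 2e⁻ → Sn → n(Sn) = 8.044/2 = 4.022 mol → 477 g
Anode: 2Cl⁻ → Cl₂ + 2e⁻ → n(Cl₂) = 8.044/2 = 4.022 mol → 90.1 L

477 g Sn; 90.1 L Cl₂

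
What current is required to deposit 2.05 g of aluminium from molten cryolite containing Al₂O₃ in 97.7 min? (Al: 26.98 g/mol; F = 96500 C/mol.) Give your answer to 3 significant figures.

3.75 A

n(Al) = 2.05 / 26.98 = 0.07598 mol
Al³⁺ + 3e⁻ → Al, so n(e⁻) = 3 × 0.07598 = 0.2279 mol
Q = 0.2279 × 96500 = 21990 C
I = Q / t = 21990 / 5862 s = 3.75 A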